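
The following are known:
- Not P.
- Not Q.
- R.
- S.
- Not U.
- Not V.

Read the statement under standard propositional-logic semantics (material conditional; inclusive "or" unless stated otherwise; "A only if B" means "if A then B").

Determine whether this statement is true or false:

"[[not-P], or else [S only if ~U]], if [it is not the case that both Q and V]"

True.

Parsed as (Q ↑ V) → (¬P ∨ (S → ¬U))

Q ↑ V = F ↑ F = T
¬P = ¬F = T
¬U = ¬F = T
S → ¬U = T → T = T
¬P ∨ (S → ¬U) = T ∨ T = T
(Q ↑ V) → (¬P ∨ (S → ¬U)) = T → T = T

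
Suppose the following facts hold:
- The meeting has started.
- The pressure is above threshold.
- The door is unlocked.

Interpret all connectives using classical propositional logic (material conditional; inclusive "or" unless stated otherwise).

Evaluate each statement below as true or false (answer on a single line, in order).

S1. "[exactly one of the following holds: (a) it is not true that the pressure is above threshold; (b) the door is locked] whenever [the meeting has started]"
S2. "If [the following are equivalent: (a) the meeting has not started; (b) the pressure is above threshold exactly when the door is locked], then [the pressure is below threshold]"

S1 F; S2 F

Let P = "the meeting has started" (T), Q = "the pressure is above threshold" (T), R = "the door is locked" (F).

S1: Parsed as P -> (~Q xor R)

~Q = ~T = F
~Q xor R = F xor F = F
P -> (~Q xor R) = T -> F = F
Hence S1 is false.

S2: Parsed as (~P <-> (Q <-> R)) -> ~Q

~P = ~T = F
Q <-> R = T <-> F = F
~P <-> (Q <-> R) = F <-> F = T
~Q = ~T = F
(~P <-> (Q <-> R)) -> ~Q = T -> F = F
Thus S2 is false.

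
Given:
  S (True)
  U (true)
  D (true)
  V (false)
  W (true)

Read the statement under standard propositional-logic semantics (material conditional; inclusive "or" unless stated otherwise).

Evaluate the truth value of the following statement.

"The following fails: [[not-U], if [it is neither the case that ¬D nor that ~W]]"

true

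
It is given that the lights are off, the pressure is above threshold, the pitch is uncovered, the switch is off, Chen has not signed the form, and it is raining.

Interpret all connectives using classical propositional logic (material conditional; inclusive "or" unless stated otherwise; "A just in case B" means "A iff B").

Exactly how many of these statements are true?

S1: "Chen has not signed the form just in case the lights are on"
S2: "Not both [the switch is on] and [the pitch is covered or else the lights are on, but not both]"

1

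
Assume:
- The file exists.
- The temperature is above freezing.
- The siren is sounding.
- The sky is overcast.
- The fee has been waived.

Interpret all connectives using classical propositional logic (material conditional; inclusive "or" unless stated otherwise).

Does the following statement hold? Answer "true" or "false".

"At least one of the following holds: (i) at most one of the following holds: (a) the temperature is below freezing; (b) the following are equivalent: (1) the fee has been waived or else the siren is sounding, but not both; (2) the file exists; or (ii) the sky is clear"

Let N = "the temperature is below freezing" (False), Q = "the fee has been waived" (True), R = "the siren is sounding" (True), H = "the file exists" (True), W = "the sky is overcast" (True).
Parsed as (N nand ((Q xor R) iff H)) or not W

Q xor R = True xor True = False
(Q xor R) iff H = False iff True = False
N nand ((Q xor R) iff H) = False nand False = True
not W = not True = False
(N nand ((Q xor R) iff H)) or not W = True or False = True

True.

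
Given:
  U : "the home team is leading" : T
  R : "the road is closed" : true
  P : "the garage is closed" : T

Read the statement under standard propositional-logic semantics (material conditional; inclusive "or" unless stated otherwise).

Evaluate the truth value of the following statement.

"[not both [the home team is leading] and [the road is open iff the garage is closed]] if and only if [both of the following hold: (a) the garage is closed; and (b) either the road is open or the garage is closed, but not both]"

Values: U=T, R=T, P=T.
In symbols: (U ↑ (¬R ↔ P)) ↔ (P ∧ (¬R ⊕ P))

¬R = ¬T = F
¬R ↔ P = F ↔ T = F
U ↑ (¬R ↔ P) = T ↑ F = T
¬R = ¬T = F
¬R ⊕ P = F ⊕ T = T
P ∧ (¬R ⊕ P) = T ∧ T = T
(U ↑ (¬R ↔ P)) ↔ (P ∧ (¬R ⊕ P)) = T ↔ T = T

The statement is true.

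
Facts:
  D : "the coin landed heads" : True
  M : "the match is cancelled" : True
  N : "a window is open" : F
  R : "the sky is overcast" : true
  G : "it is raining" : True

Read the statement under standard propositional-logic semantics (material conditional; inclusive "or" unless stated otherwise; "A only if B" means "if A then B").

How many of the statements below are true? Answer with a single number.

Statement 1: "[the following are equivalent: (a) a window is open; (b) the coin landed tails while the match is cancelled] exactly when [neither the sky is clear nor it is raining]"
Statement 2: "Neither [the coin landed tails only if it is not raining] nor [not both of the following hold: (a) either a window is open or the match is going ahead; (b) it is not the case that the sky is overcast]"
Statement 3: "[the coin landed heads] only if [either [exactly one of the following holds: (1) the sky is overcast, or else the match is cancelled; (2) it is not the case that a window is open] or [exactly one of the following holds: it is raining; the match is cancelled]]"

0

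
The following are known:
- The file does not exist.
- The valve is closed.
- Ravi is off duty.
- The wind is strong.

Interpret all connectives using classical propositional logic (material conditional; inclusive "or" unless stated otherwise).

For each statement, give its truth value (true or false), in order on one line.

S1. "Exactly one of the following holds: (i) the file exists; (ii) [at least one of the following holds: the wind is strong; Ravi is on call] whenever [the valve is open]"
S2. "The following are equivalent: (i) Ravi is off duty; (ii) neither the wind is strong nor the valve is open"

S1 true, S2 false

Let P = "the file exists" (F), Q = "the valve is open" (F), S = "the wind is strong" (T), R = "Ravi is on call" (F).

S1: This is P xor (Q -> (S | R)).

S | R = T | F = T
Q -> (S | R) = F -> T = T
P xor (Q -> (S | R)) = F xor T = T
Hence S1 is true.

S2: This is ~R <-> (S nor Q).

~R = ~F = T
S nor Q = T nor F = F
~R <-> (S nor Q) = T <-> F = F
Hence S2 is false.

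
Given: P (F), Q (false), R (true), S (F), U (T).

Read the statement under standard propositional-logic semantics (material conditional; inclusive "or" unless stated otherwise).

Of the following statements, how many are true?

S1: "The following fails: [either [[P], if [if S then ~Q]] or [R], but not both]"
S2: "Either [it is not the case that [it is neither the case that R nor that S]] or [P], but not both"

1

S1: Formalization: ¬(((S → ¬Q) → P) ⊕ R)

¬Q = ¬F = T
S → ¬Q = F → T = T
(S → ¬Q) → P = T → F = F
((S → ¬Q) → P) ⊕ R = F ⊕ T = T
¬(((S → ¬Q) → P) ⊕ R) = ¬T = F
Thus S1 is false.

S2: Parsed as ¬(R ↓ S) ⊕ P

R ↓ S = T ↓ F = F
¬(R ↓ S) = ¬F = T
¬(R ↓ S) ⊕ P = T ⊕ F = T
So S2 is true.

1 of the 2 statements is true (S2).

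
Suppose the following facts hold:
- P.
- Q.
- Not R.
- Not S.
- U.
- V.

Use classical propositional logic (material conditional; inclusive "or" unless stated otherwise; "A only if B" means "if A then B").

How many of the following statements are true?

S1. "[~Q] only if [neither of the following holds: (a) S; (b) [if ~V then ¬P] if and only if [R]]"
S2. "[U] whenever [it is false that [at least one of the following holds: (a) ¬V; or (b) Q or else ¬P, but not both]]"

2

S1: In symbols: not Q -> (S nor ((not V -> not P) iff R))

not Q = not True = False
not V = not True = False
not P = not True = False
not V -> not P = False -> False = True
(not V -> not P) iff R = True iff False = False
S nor ((not V -> not P) iff R) = False nor False = True
not Q -> (S nor ((not V -> not P) iff R)) = False -> True = True
Thus S1 is true.

S2: Parsed as not (not V or (Q xor not P)) -> U

not V = not True = False
not P = not True = False
Q xor not P = True xor False = True
not V or (Q xor not P) = False or True = True
not (not V or (Q xor not P)) = not True = False
not (not V or (Q xor not P)) -> U = False -> True = True
Thus S2 is true.

Count: 2.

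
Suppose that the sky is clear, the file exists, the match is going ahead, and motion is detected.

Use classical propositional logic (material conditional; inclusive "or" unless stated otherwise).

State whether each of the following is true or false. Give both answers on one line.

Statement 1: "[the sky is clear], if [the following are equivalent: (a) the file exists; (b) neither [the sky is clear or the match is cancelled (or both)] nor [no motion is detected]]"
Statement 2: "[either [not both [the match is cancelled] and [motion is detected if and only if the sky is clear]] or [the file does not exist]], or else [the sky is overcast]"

Statement 1 True / Statement 2 True

Let P = "the file exists" (T), V = "the sky is overcast" (F), M = "the match is cancelled" (F), S = "motion is detected" (T).

Statement 1: This is (P <-> ((~V | M) nor ~S)) -> ~V.

~V = ~F = T
~V | M = T | F = T
~S = ~T = F
(~V | M) nor ~S = T nor F = F
P <-> ((~V | M) nor ~S) = T <-> F = F
~V = ~F = T
(P <-> ((~V | M) nor ~S)) -> ~V = F -> T = T
So Statement 1 is true.

Statement 2: This is ((M nand (S <-> ~V)) | ~P) | V.

~V = ~F = T
S <-> ~V = T <-> T = T
M nand (S <-> ~V) = F nand T = T
~P = ~T = F
(M nand (S <-> ~V)) | ~P = T | F = T
((M nand (S <-> ~V)) | ~P) | V = T | F = T
So Statement 2 is true.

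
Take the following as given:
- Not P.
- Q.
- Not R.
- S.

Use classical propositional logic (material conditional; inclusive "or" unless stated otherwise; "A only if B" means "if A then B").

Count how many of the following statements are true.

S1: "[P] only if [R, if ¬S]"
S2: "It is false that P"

S1: Formalization: P -> (not S -> R)

not S = not True = False
not S -> R = False -> False = True
P -> (not S -> R) = False -> True = True
Thus S1 is true.

S2: In symbols: not P

not P = not False = True
Thus S2 is true.

Count: 2.

2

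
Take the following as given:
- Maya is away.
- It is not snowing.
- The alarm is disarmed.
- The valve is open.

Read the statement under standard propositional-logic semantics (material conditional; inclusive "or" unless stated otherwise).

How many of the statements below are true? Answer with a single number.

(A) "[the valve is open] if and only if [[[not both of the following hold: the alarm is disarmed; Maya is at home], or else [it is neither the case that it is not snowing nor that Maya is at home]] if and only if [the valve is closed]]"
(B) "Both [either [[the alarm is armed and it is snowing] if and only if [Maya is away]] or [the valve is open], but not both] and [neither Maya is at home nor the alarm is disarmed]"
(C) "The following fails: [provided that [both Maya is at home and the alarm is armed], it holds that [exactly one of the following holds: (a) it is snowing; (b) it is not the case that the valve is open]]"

0

Let R = "the valve is open" (True), K = "the alarm is armed" (False), L = "Maya is at home" (False), G = "it is snowing" (False).

(A): Parsed as R iff (((not K nand L) or (not G nor L)) iff not R)

not K = not False = True
not K nand L = True nand False = True
not G = not False = True
not G nor L = True nor False = False
(not K nand L) or (not G nor L) = True or False = True
not R = not True = False
((not K nand L) or (not G nor L)) iff not R = True iff False = False
R iff (((not K nand L) or (not G nor L)) iff not R) = True iff False = False
Thus (A) is false.

(B): In symbols: (((K and G) iff not L) xor R) and (L nor not K)

K and G = False and False = False
not L = not False = True
(K and G) iff not L = False iff True = False
((K and G) iff not L) xor R = False xor True = True
not K = not False = True
L nor not K = False nor True = False
(((K and G) iff not L) xor R) and (L nor not K) = True and False = False
Thus (B) is false.

(C): Formalization: not ((L and K) -> (G xor not R))

L and K = False and False = False
not R = not True = False
G xor not R = False xor False = False
(L and K) -> (G xor not R) = False -> False = True
not ((L and K) -> (G xor not R)) = not True = False
Hence (C) is false.

True statements: 0 (none).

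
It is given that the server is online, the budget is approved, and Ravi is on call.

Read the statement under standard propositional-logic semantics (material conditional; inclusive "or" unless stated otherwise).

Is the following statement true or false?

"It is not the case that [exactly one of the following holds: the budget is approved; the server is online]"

Let Q = "the budget is approved" (T), K = "the server is online" (T).
In symbols: ¬(Q ⊕ K)

Q ⊕ K = T ⊕ T = F
¬(Q ⊕ K) = ¬F = T

true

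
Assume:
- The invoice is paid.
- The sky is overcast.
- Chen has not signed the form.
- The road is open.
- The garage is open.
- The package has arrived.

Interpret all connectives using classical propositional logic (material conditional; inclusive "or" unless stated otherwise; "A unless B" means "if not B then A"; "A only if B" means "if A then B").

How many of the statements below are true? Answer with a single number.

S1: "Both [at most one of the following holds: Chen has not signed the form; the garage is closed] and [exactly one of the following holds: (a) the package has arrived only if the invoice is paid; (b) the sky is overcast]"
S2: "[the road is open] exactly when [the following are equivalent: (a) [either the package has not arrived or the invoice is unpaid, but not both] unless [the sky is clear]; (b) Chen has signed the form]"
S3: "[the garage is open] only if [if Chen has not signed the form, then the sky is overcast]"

Let L = "Chen has signed the form" (F), N = "the garage is closed" (F), D = "the package has arrived" (T), V = "the invoice is paid" (T), S = "the sky is overcast" (T), M = "the road is closed" (F).

S1: In symbols: (~L nand N) & ((D -> V) xor S)

~L = ~F = T
~L nand N = T nand F = T
D -> V = T -> T = T
(D -> V) xor S = T xor T = F
(~L nand N) & ((D -> V) xor S) = T & F = F
Thus S1 is false.

S2: Parsed as ~M <-> (((~D xor ~V) | ~S) <-> L)

~M = ~F = T
~D = ~T = F
~V = ~T = F
~D xor ~V = F xor F = F
~S = ~T = F
(~D xor ~V) | ~S = F | F = F
((~D xor ~V) | ~S) <-> L = F <-> F = T
~M <-> (((~D xor ~V) | ~S) <-> L) = T <-> T = T
Hence S2 is true.

S3: Parsed as ~N -> (~L -> S)

~N = ~F = T
~L = ~F = T
~L -> S = T -> T = T
~N -> (~L -> S) = T -> T = T
Hence S3 is true.

True statements: 2 (S2, S3).

2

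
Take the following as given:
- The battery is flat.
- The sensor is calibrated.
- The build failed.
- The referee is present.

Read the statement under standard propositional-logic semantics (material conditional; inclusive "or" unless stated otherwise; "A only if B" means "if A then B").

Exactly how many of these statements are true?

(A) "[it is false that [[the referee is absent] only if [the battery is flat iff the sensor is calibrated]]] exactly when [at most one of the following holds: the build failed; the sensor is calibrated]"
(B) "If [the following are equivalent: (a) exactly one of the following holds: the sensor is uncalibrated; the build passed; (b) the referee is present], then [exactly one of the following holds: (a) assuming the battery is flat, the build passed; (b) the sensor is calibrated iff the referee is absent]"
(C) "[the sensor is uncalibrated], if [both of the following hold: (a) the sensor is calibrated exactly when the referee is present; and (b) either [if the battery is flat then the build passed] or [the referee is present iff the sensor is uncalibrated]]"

3

Let S = "the referee is present" (T), P = "the battery is charged" (F), Q = "the sensor is calibrated" (T), R = "the build passed" (F).

(A): This is ¬(¬S → (¬P ↔ Q)) ↔ (¬R ↑ Q).

¬S = ¬T = F
¬P = ¬F = T
¬P ↔ Q = T ↔ T = T
¬S → (¬P ↔ Q) = F → T = T
¬(¬S → (¬P ↔ Q)) = ¬T = F
¬R = ¬F = T
¬R ↑ Q = T ↑ T = F
¬(¬S → (¬P ↔ Q)) ↔ (¬R ↑ Q) = F ↔ F = T
Thus (A) is true.

(B): Parsed as ((¬Q ⊕ R) ↔ S) → ((¬P → R) ⊕ (Q ↔ ¬S))

¬Q = ¬T = F
¬Q ⊕ R = F ⊕ F = F
(¬Q ⊕ R) ↔ S = F ↔ T = F
¬P = ¬F = T
¬P → R = T → F = F
¬S = ¬T = F
Q ↔ ¬S = T ↔ F = F
(¬P → R) ⊕ (Q ↔ ¬S) = F ⊕ F = F
((¬Q ⊕ R) ↔ S) → ((¬P → R) ⊕ (Q ↔ ¬S)) = F → F = T
Hence (B) is true.

(C): Formalization: ((Q ↔ S) ∧ ((¬P → R) ∨ (S ↔ ¬Q))) → ¬Q

Q ↔ S = T ↔ T = T
¬P = ¬F = T
¬P → R = T → F = F
¬Q = ¬T = F
S ↔ ¬Q = T ↔ F = F
(¬P → R) ∨ (S ↔ ¬Q) = F ∨ F = F
(Q ↔ S) ∧ ((¬P → R) ∨ (S ↔ ¬Q)) = T ∧ F = F
¬Q = ¬T = F
((Q ↔ S) ∧ ((¬P → R) ∨ (S ↔ ¬Q))) → ¬Q = F → F = T
So (C) is true.

True statements: 3.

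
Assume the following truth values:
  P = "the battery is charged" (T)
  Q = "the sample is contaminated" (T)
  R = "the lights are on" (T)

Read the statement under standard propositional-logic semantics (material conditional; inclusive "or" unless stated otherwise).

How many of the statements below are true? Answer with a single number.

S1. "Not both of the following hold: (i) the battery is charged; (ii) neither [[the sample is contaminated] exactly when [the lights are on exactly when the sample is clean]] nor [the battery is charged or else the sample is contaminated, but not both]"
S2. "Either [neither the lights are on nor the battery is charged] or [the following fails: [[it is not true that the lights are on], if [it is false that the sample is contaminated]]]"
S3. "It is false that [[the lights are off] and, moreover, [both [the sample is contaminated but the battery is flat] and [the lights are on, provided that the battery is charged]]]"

S1: This is P ↑ ((Q ↔ (R ↔ ¬Q)) ↓ (P ⊕ Q)).

¬Q = ¬T = F
R ↔ ¬Q = T ↔ F = F
Q ↔ (R ↔ ¬Q) = T ↔ F = F
P ⊕ Q = T ⊕ T = F
(Q ↔ (R ↔ ¬Q)) ↓ (P ⊕ Q) = F ↓ F = T
P ↑ ((Q ↔ (R ↔ ¬Q)) ↓ (P ⊕ Q)) = T ↑ T = F
Thus S1 is false.

S2: This is (R ↓ P) ∨ ¬(¬Q → ¬R).

R ↓ P = T ↓ T = F
¬Q = ¬T = F
¬R = ¬T = F
¬Q → ¬R = F → F = T
¬(¬Q → ¬R) = ¬T = F
(R ↓ P) ∨ ¬(¬Q → ¬R) = F ∨ F = F
Thus S2 is false.

S3: This is ¬(¬R ∧ ((Q ∧ ¬P) ∧ (P → R))).

¬R = ¬T = F
¬P = ¬T = F
Q ∧ ¬P = T ∧ F = F
P → R = T → T = T
(Q ∧ ¬P) ∧ (P → R) = F ∧ T = F
¬R ∧ ((Q ∧ ¬P) ∧ (P → R)) = F ∧ F = F
¬(¬R ∧ ((Q ∧ ¬P) ∧ (P → R))) = ¬F = T
Hence S3 is true.

1 of the 3 statements is true (S3).

1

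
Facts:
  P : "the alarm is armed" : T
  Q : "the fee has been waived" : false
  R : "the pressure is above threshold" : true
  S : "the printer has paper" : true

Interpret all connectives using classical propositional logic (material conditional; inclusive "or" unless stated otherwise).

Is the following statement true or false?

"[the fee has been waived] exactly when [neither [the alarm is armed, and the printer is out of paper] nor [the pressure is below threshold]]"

False.

In symbols: Q ↔ ((P ∧ ¬S) ↓ ¬R)

¬S = ¬T = F
P ∧ ¬S = T ∧ F = F
¬R = ¬T = F
(P ∧ ¬S) ↓ ¬R = F ↓ F = T
Q ↔ ((P ∧ ¬S) ↓ ¬R) = F ↔ T = F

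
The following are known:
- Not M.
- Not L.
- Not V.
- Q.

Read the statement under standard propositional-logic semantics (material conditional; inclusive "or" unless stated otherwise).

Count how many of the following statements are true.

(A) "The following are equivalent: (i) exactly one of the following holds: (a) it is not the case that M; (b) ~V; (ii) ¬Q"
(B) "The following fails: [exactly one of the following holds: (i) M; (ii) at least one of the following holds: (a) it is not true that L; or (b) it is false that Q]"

1

(A): Formalization: (~M xor ~V) <-> ~Q

~M = ~F = T
~V = ~F = T
~M xor ~V = T xor T = F
~Q = ~T = F
(~M xor ~V) <-> ~Q = F <-> F = T
So (A) is true.

(B): Parsed as ~(M xor (~L | ~Q))

~L = ~F = T
~Q = ~T = F
~L | ~Q = T | F = T
M xor (~L | ~Q) = F xor T = T
~(M xor (~L | ~Q)) = ~T = F
So (B) is false.

Count: 1.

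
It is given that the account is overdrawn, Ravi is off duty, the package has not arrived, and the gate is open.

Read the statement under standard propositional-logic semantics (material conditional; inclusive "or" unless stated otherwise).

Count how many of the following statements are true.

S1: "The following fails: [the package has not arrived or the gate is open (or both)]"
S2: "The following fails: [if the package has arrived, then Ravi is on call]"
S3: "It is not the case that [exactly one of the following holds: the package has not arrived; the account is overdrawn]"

1

Let L = "the package has arrived" (F), P = "the gate is open" (T), R = "Ravi is on call" (F), Q = "the account is overdrawn" (T).

S1: In symbols: ~(~L | P)

~L = ~F = T
~L | P = T | T = T
~(~L | P) = ~T = F
Thus S1 is false.

S2: Formalization: ~(L -> R)

L -> R = F -> F = T
~(L -> R) = ~T = F
Thus S2 is false.

S3: In symbols: ~(~L xor Q)

~L = ~F = T
~L xor Q = T xor T = F
~(~L xor Q) = ~F = T
Thus S3 is true.

True statements: 1 (S3).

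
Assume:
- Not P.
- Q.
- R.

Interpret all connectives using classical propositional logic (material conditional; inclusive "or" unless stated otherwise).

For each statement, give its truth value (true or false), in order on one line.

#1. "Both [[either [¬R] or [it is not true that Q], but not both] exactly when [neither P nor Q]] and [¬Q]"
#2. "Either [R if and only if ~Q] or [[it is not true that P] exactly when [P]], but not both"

#1: Formalization: ((~R xor ~Q) <-> (P nor Q)) & ~Q

~R = ~T = F
~Q = ~T = F
~R xor ~Q = F xor F = F
P nor Q = F nor T = F
(~R xor ~Q) <-> (P nor Q) = F <-> F = T
~Q = ~T = F
((~R xor ~Q) <-> (P nor Q)) & ~Q = T & F = F
Hence #1 is false.

#2: Formalization: (R <-> ~Q) xor (~P <-> P)

~Q = ~T = F
R <-> ~Q = T <-> F = F
~P = ~F = T
~P <-> P = T <-> F = F
(R <-> ~Q) xor (~P <-> P) = F xor F = F
Thus #2 is false.

#1 F / #2 F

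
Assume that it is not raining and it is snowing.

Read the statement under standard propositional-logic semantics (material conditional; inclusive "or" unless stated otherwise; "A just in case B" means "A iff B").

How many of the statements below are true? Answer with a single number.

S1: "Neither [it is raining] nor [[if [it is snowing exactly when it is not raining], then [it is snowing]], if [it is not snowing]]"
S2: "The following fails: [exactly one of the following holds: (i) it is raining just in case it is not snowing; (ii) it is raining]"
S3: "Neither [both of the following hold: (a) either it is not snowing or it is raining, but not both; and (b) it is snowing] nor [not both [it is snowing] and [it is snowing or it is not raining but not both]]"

Let M = "it is raining" (F), K = "it is snowing" (T).

S1: Formalization: M nor (~K -> ((K <-> ~M) -> K))

~K = ~T = F
~M = ~F = T
K <-> ~M = T <-> T = T
(K <-> ~M) -> K = T -> T = T
~K -> ((K <-> ~M) -> K) = F -> T = T
M nor (~K -> ((K <-> ~M) -> K)) = F nor T = F
Hence S1 is false.

S2: This is ~((M <-> ~K) xor M).

~K = ~T = F
M <-> ~K = F <-> F = T
(M <-> ~K) xor M = T xor F = T
~((M <-> ~K) xor M) = ~T = F
So S2 is false.

S3: This is ((~K xor M) & K) nor (K nand (K xor ~M)).

~K = ~T = F
~K xor M = F xor F = F
(~K xor M) & K = F & T = F
~M = ~F = T
K xor ~M = T xor T = F
K nand (K xor ~M) = T nand F = T
((~K xor M) & K) nor (K nand (K xor ~M)) = F nor T = F
Thus S3 is false.

0 of the 3 statements are true (none).

0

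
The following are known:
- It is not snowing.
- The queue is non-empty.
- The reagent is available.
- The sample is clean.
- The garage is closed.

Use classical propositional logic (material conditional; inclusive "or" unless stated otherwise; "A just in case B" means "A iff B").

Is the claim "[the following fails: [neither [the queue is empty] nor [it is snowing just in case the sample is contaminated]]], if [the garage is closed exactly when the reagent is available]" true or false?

Let U = "the garage is closed" (T), R = "the reagent is available" (T), Q = "the queue is empty" (F), P = "it is snowing" (F), S = "the sample is contaminated" (F).
Formalization: (U ↔ R) → ¬(Q ↓ (P ↔ S))

U ↔ R = T ↔ T = T
P ↔ S = F ↔ F = T
Q ↓ (P ↔ S) = F ↓ T = F
¬(Q ↓ (P ↔ S)) = ¬F = T
(U ↔ R) → ¬(Q ↓ (P ↔ S)) = T → T = T

True.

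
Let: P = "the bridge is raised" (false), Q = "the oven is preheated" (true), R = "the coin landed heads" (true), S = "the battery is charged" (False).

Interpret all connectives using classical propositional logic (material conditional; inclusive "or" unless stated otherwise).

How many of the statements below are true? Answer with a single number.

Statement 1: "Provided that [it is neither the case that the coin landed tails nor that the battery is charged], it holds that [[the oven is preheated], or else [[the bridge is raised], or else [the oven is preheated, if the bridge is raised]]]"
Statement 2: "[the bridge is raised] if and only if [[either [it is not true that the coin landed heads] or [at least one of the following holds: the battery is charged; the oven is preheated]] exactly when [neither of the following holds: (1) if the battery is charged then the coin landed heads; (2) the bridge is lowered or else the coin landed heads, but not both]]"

Statement 1: This is (~R nor S) -> (Q | (P | (P -> Q))).

~R = ~T = F
~R nor S = F nor F = T
P -> Q = F -> T = T
P | (P -> Q) = F | T = T
Q | (P | (P -> Q)) = T | T = T
(~R nor S) -> (Q | (P | (P -> Q))) = T -> T = T
Thus Statement 1 is true.

Statement 2: Parsed as P <-> ((~R | (S | Q)) <-> ((S -> R) nor (~P xor R)))

~R = ~T = F
S | Q = F | T = T
~R | (S | Q) = F | T = T
S -> R = F -> T = T
~P = ~F = T
~P xor R = T xor T = F
(S -> R) nor (~P xor R) = T nor F = F
(~R | (S | Q)) <-> ((S -> R) nor (~P xor R)) = T <-> F = F
P <-> ((~R | (S | Q)) <-> ((S -> R) nor (~P xor R))) = F <-> F = T
Hence Statement 2 is true.

True statements: 2 (Statement 1, Statement 2).

2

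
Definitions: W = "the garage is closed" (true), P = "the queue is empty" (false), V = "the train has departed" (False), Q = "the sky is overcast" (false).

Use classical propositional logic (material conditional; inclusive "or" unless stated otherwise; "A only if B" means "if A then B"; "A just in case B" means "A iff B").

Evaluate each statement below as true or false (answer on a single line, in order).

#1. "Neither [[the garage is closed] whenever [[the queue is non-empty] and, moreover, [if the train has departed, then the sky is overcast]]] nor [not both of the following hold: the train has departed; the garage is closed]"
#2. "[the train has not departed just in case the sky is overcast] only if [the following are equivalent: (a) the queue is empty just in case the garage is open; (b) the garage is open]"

#1 False; #2 True

#1: In symbols: ((~P & (V -> Q)) -> W) nor (V nand W)

~P = ~F = T
V -> Q = F -> F = T
~P & (V -> Q) = T & T = T
(~P & (V -> Q)) -> W = T -> T = T
V nand W = F nand T = T
((~P & (V -> Q)) -> W) nor (V nand W) = T nor T = F
So #1 is false.

#2: Formalization: (~V <-> Q) -> ((P <-> ~W) <-> ~W)

~V = ~F = T
~V <-> Q = T <-> F = F
~W = ~T = F
P <-> ~W = F <-> F = T
~W = ~T = F
(P <-> ~W) <-> ~W = T <-> F = F
(~V <-> Q) -> ((P <-> ~W) <-> ~W) = F -> F = T
Thus #2 is true.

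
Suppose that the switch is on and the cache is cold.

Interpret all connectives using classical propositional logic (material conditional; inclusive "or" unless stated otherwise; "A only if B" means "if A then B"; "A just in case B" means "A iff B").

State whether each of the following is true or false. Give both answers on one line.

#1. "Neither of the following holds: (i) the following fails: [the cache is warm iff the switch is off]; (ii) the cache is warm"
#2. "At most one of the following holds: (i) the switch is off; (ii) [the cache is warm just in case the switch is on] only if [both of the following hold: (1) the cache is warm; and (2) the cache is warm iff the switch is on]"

Let Q = "the cache is warm" (F), P = "the switch is on" (T).

#1: Formalization: ~(Q <-> ~P) nor Q

~P = ~T = F
Q <-> ~P = F <-> F = T
~(Q <-> ~P) = ~T = F
~(Q <-> ~P) nor Q = F nor F = T
Thus #1 is true.

#2: In symbols: ~P nand ((Q <-> P) -> (Q & (Q <-> P)))

~P = ~T = F
Q <-> P = F <-> T = F
Q <-> P = F <-> T = F
Q & (Q <-> P) = F & F = F
(Q <-> P) -> (Q & (Q <-> P)) = F -> F = T
~P nand ((Q <-> P) -> (Q & (Q <-> P))) = F nand T = T
So #2 is true.

#1 true / #2 true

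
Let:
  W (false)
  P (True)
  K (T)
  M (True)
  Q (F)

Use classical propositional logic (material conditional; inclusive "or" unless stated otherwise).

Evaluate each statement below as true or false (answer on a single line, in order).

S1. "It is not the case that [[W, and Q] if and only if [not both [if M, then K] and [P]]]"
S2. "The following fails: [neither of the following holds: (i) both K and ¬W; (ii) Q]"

S1 F, S2 T

S1: This is ~((W & Q) <-> ((M -> K) nand P)).

W & Q = F & F = F
M -> K = T -> T = T
(M -> K) nand P = T nand T = F
(W & Q) <-> ((M -> K) nand P) = F <-> F = T
~((W & Q) <-> ((M -> K) nand P)) = ~T = F
Thus S1 is false.

S2: In symbols: ~((K & ~W) nor Q)

~W = ~F = T
K & ~W = T & T = T
(K & ~W) nor Q = T nor F = F
~((K & ~W) nor Q) = ~F = T
Hence S2 is true.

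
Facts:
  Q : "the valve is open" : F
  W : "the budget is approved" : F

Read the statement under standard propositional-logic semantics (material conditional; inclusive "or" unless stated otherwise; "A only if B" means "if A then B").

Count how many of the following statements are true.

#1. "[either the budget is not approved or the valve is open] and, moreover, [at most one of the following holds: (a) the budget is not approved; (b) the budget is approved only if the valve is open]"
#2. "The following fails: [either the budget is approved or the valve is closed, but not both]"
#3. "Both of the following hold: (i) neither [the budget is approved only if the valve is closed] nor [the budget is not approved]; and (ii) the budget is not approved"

#1: Parsed as (¬W ∨ Q) ∧ (¬W ↑ (W → Q))

¬W = ¬F = T
¬W ∨ Q = T ∨ F = T
¬W = ¬F = T
W → Q = F → F = T
¬W ↑ (W → Q) = T ↑ T = F
(¬W ∨ Q) ∧ (¬W ↑ (W → Q)) = T ∧ F = F
Hence #1 is false.

#2: In symbols: ¬(W ⊕ ¬Q)

¬Q = ¬F = T
W ⊕ ¬Q = F ⊕ T = T
¬(W ⊕ ¬Q) = ¬T = F
So #2 is false.

#3: Parsed as ((W → ¬Q) ↓ ¬W) ∧ ¬W

¬Q = ¬F = T
W → ¬Q = F → T = T
¬W = ¬F = T
(W → ¬Q) ↓ ¬W = T ↓ T = F
¬W = ¬F = T
((W → ¬Q) ↓ ¬W) ∧ ¬W = F ∧ T = F
Thus #3 is false.

Count: 0.

0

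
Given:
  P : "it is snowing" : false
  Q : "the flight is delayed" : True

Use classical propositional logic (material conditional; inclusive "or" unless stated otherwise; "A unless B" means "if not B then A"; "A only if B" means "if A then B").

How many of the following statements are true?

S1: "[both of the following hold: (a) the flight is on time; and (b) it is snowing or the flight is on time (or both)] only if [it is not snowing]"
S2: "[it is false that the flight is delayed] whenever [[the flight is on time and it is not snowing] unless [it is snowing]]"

S1: Parsed as (not Q and (P or not Q)) -> not P

not Q = not True = False
not Q = not True = False
P or not Q = False or False = False
not Q and (P or not Q) = False and False = False
not P = not False = True
(not Q and (P or not Q)) -> not P = False -> True = True
Hence S1 is true.

S2: Formalization: ((not Q and not P) or P) -> not Q

not Q = not True = False
not P = not False = True
not Q and not P = False and True = False
(not Q and not P) or P = False or False = False
not Q = not True = False
((not Q and not P) or P) -> not Q = False -> False = True
Hence S2 is true.

Count: 2.

2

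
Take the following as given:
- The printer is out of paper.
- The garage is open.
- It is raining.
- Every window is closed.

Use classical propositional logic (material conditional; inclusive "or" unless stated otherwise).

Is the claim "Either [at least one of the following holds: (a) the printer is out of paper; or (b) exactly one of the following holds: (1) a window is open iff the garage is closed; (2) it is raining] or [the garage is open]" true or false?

Let P = "the printer has paper" (F), W = "a window is open" (F), M = "the garage is closed" (F), S = "it is raining" (T).
Formalization: (~P | ((W <-> M) xor S)) | ~M

~P = ~F = T
W <-> M = F <-> F = T
(W <-> M) xor S = T xor T = F
~P | ((W <-> M) xor S) = T | F = T
~M = ~F = T
(~P | ((W <-> M) xor S)) | ~M = T | T = T

True.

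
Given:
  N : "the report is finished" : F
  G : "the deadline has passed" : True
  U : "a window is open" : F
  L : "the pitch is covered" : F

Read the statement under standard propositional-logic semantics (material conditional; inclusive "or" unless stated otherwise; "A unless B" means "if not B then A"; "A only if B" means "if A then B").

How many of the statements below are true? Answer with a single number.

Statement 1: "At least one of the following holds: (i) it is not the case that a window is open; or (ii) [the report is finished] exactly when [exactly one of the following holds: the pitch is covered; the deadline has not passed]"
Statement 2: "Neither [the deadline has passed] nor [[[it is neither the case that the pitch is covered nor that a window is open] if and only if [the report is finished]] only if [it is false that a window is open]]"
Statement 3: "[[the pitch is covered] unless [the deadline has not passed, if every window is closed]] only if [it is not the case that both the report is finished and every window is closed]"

2

Statement 1: This is ~U | (N <-> (L xor ~G)).

~U = ~F = T
~G = ~T = F
L xor ~G = F xor F = F
N <-> (L xor ~G) = F <-> F = T
~U | (N <-> (L xor ~G)) = T | T = T
Hence Statement 1 is true.

Statement 2: In symbols: G nor (((L nor U) <-> N) -> ~U)

L nor U = F nor F = T
(L nor U) <-> N = T <-> F = F
~U = ~F = T
((L nor U) <-> N) -> ~U = F -> T = T
G nor (((L nor U) <-> N) -> ~U) = T nor T = F
Hence Statement 2 is false.

Statement 3: Formalization: (L | (~U -> ~G)) -> (N nand ~U)

~U = ~F = T
~G = ~T = F
~U -> ~G = T -> F = F
L | (~U -> ~G) = F | F = F
~U = ~F = T
N nand ~U = F nand T = T
(L | (~U -> ~G)) -> (N nand ~U) = F -> T = T
Thus Statement 3 is true.

True statements: 2.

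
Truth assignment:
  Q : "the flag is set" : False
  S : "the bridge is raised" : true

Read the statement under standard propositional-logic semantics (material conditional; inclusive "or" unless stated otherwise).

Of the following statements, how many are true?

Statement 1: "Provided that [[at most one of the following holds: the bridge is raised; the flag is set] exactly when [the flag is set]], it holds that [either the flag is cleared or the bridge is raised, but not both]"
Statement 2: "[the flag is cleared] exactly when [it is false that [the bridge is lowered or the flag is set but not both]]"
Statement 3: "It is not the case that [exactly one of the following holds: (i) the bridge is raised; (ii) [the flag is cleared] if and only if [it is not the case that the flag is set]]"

Statement 1: In symbols: ((S nand Q) <-> Q) -> (~Q xor S)

S nand Q = T nand F = T
(S nand Q) <-> Q = T <-> F = F
~Q = ~F = T
~Q xor S = T xor T = F
((S nand Q) <-> Q) -> (~Q xor S) = F -> F = T
So Statement 1 is true.

Statement 2: Formalization: ~Q <-> ~(~S xor Q)

~Q = ~F = T
~S = ~T = F
~S xor Q = F xor F = F
~(~S xor Q) = ~F = T
~Q <-> ~(~S xor Q) = T <-> T = T
So Statement 2 is true.

Statement 3: In symbols: ~(S xor (~Q <-> ~Q))

~Q = ~F = T
~Q = ~F = T
~Q <-> ~Q = T <-> T = T
S xor (~Q <-> ~Q) = T xor T = F
~(S xor (~Q <-> ~Q)) = ~F = T
Hence Statement 3 is true.

3 of the 3 statements are true.

3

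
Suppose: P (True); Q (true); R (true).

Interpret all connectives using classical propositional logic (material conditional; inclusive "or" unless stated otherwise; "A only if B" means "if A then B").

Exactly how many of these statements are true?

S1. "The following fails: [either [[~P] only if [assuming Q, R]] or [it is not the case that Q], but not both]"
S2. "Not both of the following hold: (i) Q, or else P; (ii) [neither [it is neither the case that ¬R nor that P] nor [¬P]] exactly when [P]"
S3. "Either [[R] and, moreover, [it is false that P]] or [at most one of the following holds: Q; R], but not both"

0

S1: Parsed as not ((not P -> (Q -> R)) xor not Q)

not P = not True = False
Q -> R = True -> True = True
not P -> (Q -> R) = False -> True = True
not Q = not True = False
(not P -> (Q -> R)) xor not Q = True xor False = True
not ((not P -> (Q -> R)) xor not Q) = not True = False
Hence S1 is false.

S2: Formalization: (Q or P) nand (((not R nor P) nor not P) iff P)

Q or P = True or True = True
not R = not True = False
not R nor P = False nor True = False
not P = not True = False
(not R nor P) nor not P = False nor False = True
((not R nor P) nor not P) iff P = True iff True = True
(Q or P) nand (((not R nor P) nor not P) iff P) = True nand True = False
Thus S2 is false.

S3: This is (R and not P) xor (Q nand R).

not P = not True = False
R and not P = True and False = False
Q nand R = True nand True = False
(R and not P) xor (Q nand R) = False xor False = False
Hence S3 is false.

Count: 0.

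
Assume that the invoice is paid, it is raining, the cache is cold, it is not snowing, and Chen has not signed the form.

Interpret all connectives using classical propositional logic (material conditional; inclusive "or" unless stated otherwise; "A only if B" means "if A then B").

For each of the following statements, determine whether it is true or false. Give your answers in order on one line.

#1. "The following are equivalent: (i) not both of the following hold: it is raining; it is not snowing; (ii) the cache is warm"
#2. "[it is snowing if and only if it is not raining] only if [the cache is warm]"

#1 True; #2 False

Let Q = "it is raining" (T), S = "it is snowing" (F), R = "the cache is warm" (F).

#1: This is (Q nand ~S) <-> R.

~S = ~F = T
Q nand ~S = T nand T = F
(Q nand ~S) <-> R = F <-> F = T
Thus #1 is true.

#2: In symbols: (S <-> ~Q) -> R

~Q = ~T = F
S <-> ~Q = F <-> F = T
(S <-> ~Q) -> R = T -> F = F
So #2 is false.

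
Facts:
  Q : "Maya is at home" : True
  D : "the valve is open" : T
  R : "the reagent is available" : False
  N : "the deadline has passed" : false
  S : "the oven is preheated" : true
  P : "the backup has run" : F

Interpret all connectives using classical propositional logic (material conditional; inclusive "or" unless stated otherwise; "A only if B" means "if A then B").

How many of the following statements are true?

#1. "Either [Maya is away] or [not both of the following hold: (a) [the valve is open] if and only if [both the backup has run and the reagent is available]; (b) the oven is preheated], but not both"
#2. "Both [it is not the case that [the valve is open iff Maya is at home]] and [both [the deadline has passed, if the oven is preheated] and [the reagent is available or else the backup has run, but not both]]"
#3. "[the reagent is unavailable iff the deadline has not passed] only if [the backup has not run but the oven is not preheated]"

1

#1: This is ~Q xor ((D <-> (P & R)) nand S).

~Q = ~T = F
P & R = F & F = F
D <-> (P & R) = T <-> F = F
(D <-> (P & R)) nand S = F nand T = T
~Q xor ((D <-> (P & R)) nand S) = F xor T = T
Hence #1 is true.

#2: This is ~(D <-> Q) & ((S -> N) & (R xor P)).

D <-> Q = T <-> T = T
~(D <-> Q) = ~T = F
S -> N = T -> F = F
R xor P = F xor F = F
(S -> N) & (R xor P) = F & F = F
~(D <-> Q) & ((S -> N) & (R xor P)) = F & F = F
Hence #2 is false.

#3: This is (~R <-> ~N) -> (~P & ~S).

~R = ~F = T
~N = ~F = T
~R <-> ~N = T <-> T = T
~P = ~F = T
~S = ~T = F
~P & ~S = T & F = F
(~R <-> ~N) -> (~P & ~S) = T -> F = F
Thus #3 is false.

True statements: 1.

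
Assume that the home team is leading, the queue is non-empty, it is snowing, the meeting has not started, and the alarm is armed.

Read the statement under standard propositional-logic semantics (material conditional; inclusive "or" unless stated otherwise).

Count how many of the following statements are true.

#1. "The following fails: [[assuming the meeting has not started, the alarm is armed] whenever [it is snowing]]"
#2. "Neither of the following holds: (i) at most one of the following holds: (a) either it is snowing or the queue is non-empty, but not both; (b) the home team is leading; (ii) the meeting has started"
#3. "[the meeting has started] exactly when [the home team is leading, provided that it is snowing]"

0

Let Q = "it is snowing" (True), D = "the meeting has started" (False), L = "the alarm is armed" (True), K = "the queue is empty" (False), S = "the home team is leading" (True).

#1: Formalization: not (Q -> (not D -> L))

not D = not False = True
not D -> L = True -> True = True
Q -> (not D -> L) = True -> True = True
not (Q -> (not D -> L)) = not True = False
So #1 is false.

#2: In symbols: ((Q xor not K) nand S) nor D

not K = not False = True
Q xor not K = True xor True = False
(Q xor not K) nand S = False nand True = True
((Q xor not K) nand S) nor D = True nor False = False
So #2 is false.

#3: Parsed as D iff (Q -> S)

Q -> S = True -> True = True
D iff (Q -> S) = False iff True = False
Thus #3 is false.

Count: 0.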